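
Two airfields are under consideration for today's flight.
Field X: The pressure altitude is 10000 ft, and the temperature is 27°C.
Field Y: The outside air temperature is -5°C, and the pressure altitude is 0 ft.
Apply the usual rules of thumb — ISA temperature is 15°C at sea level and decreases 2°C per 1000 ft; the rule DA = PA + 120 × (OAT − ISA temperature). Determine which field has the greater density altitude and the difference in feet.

Field X: ISA temp = -5°C, deviation +32°C, DA = 10000 + 120 × 32 = 13840 ft.
Field Y: ISA temp = 15°C, deviation -20°C, DA = 0 + 120 × (-20) = -2400 ft.
Field X is higher by 13840 − (-2400) = 16240 ft.

Field X by 16240 ft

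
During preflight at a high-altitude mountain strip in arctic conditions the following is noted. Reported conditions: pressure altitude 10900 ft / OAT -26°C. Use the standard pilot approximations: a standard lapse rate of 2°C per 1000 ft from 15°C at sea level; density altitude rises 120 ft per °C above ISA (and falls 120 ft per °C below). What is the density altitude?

8596 ft

ISA temperature at 10900 ft = 15 − 2 × (10900/1000) = -6.8°C.
ISA deviation = -26 − (-6.8) = -19.2°C.
Density altitude = 10900 + 120 × (-19.2) = 10900 + (-2304) = 8596 ft.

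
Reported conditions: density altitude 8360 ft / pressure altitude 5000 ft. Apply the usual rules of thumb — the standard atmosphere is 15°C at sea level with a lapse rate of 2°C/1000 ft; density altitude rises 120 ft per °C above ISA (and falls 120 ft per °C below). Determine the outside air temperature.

Density altitude − pressure altitude = 8360 − 5000 = +3360 ft.
At 120 ft/°C that is an ISA deviation of 3360/120 = +28°C.
ISA temperature at 5000 ft = 15 − 2 × (5000/1000) = 5°C.
OAT = ISA + deviation = 5 + (+28) = 33°C.

33°C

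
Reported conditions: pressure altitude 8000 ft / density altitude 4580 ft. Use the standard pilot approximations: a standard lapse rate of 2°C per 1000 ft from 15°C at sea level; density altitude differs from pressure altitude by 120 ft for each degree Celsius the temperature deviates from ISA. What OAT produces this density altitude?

-29.5°C

Density altitude − pressure altitude = 4580 − 8000 = -3420 ft.
At 120 ft/°C that is an ISA deviation of -3420/120 = -28.5°C.
ISA temperature at 8000 ft = 15 − 2 × (8000/1000) = -1°C.
OAT = ISA + deviation = -1 + (-28.5) = -29.5°C.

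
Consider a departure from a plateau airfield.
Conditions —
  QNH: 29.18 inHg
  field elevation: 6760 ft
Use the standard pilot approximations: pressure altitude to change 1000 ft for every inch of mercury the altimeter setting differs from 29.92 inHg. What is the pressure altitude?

7500 ft

Pressure correction = (29.92 − 29.18) × 1000 = +740 ft.
Pressure altitude = 6760 + (+740) = 7500 ft.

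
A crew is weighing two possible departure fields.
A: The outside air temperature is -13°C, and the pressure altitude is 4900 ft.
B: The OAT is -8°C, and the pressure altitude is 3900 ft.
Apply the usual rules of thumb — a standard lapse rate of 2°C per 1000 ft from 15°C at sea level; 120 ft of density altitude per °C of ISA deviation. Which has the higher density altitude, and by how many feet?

A by 640 ft

A: ISA temp = 5.2°C, deviation -18.2°C, DA = 4900 + 120 × (-18.2) = 2716 ft.
B: ISA temp = 7.2°C, deviation -15.2°C, DA = 3900 + 120 × (-15.2) = 2076 ft.
A is higher by 2716 − 2076 = 640 ft.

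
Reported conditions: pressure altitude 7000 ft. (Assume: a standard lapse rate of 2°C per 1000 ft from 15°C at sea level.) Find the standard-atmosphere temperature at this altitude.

ISA temperature = 15 − 2 × (7000/1000) = 15 − 14 = 1°C.

1°C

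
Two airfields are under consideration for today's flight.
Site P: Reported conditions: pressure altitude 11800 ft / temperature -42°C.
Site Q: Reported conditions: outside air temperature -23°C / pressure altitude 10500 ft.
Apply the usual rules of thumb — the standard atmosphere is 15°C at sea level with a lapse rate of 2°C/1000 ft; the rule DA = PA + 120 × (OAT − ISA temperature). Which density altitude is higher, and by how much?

Site P: ISA temp = -8.6°C, deviation -33.4°C, DA = 11800 + 120 × (-33.4) = 7792 ft.
Site Q: ISA temp = -6°C, deviation -17°C, DA = 10500 + 120 × (-17) = 8460 ft.
Site Q is higher by 8460 − 7792 = 668 ft.

Site Q by 668 ft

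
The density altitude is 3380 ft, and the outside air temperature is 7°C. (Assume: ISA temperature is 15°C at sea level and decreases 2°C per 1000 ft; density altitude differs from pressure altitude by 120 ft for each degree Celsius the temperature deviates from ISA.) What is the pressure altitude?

DA = PA + 120 × (OAT − (15 − 2·PA/1000)) = PA + 120·OAT − 1800 + 0.24·PA = 1.24·PA + 120·OAT − 1800.
So 1.24·PA = 3380 − 120 × 7 + 1800 = 4340.
PA = 4340 / 1.24 = 3500 ft.

3500 ft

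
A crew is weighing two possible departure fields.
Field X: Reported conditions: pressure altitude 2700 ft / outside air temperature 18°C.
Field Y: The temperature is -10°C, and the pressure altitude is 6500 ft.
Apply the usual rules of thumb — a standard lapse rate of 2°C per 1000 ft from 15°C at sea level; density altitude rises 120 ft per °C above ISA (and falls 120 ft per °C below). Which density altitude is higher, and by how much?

Field X: ISA temp = 9.6°C, deviation +8.4°C, DA = 2700 + 120 × 8.4 = 3708 ft.
Field Y: ISA temp = 2°C, deviation -12°C, DA = 6500 + 120 × (-12) = 5060 ft.
Field Y is higher by 5060 − 3708 = 1352 ft.

Field Y by 1352 ft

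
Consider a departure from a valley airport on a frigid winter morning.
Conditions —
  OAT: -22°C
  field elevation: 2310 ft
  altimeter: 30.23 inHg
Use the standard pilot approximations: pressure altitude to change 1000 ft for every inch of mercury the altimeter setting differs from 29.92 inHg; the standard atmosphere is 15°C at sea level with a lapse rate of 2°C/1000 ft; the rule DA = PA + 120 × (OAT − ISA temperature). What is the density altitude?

Pressure altitude = 2310 + (29.92 − 30.23) × 1000 = 2310 + (-310) = 2000 ft.
ISA temperature at 2000 ft = 15 − 2 × (2000/1000) = 11°C.
ISA deviation = -22 − 11 = -33°C.
Density altitude = 2000 + 120 × (-33) = -1960 ft.

-1960 ft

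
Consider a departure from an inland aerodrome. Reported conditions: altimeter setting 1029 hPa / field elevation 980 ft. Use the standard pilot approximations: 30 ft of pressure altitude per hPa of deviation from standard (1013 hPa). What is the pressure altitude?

500 ft

Pressure correction = (1013 − 1029) × 30 = -480 ft.
Pressure altitude = 980 + (-480) = 500 ft.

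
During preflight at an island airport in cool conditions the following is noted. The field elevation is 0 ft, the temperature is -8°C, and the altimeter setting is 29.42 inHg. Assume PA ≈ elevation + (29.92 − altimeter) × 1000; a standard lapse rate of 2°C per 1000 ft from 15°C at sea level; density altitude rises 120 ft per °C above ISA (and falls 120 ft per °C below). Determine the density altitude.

-2140 ft

Pressure altitude = 0 + (29.92 − 29.42) × 1000 = 0 + (+500) = 500 ft.
ISA temperature at 500 ft = 15 − 2 × (500/1000) = 14°C.
ISA deviation = -8 − 14 = -22°C.
Density altitude = 500 + 120 × (-22) = -2140 ft.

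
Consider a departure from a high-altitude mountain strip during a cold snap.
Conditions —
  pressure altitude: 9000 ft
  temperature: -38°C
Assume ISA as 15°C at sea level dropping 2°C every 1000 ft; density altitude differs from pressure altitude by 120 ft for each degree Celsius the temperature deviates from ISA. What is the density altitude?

ISA temperature at 9000 ft = 15 − 2 × (9000/1000) = -3°C.
ISA deviation = -38 − (-3) = -35°C.
Density altitude = 9000 + 120 × (-35) = 9000 + (-4200) = 4800 ft.

4800 ft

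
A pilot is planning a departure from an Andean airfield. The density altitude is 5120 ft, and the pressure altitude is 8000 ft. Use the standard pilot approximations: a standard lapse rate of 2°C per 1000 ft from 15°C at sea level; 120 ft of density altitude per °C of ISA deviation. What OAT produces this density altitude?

Density altitude − pressure altitude = 5120 − 8000 = -2880 ft.
At 120 ft/°C that is an ISA deviation of -2880/120 = -24°C.
ISA temperature at 8000 ft = 15 − 2 × (8000/1000) = -1°C.
OAT = ISA + deviation = -1 + (-24) = -25°C.

-25°C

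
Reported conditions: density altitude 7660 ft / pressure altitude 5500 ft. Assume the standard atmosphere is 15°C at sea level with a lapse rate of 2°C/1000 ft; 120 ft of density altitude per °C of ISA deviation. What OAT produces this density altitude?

Density altitude − pressure altitude = 7660 − 5500 = +2160 ft.
At 120 ft/°C that is an ISA deviation of 2160/120 = +18°C.
ISA temperature at 5500 ft = 15 − 2 × (5500/1000) = 4°C.
OAT = ISA + deviation = 4 + (+18) = 22°C.

22°C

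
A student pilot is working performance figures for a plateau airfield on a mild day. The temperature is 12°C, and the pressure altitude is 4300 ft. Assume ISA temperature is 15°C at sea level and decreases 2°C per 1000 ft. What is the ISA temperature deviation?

ISA temperature at 4300 ft = 15 − 2 × (4300/1000) = 6.4°C.
Deviation = OAT − ISA = 12 − 6.4 = +5.6°C.

ISA+5.6°C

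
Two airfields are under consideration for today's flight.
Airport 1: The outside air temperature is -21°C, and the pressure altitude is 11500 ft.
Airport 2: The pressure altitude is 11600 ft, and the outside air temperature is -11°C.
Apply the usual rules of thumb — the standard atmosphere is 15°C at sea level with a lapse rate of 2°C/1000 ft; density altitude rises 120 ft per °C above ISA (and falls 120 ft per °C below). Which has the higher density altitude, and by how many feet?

Airport 2 by 1324 ft

Airport 1: ISA temp = -8°C, deviation -13°C, DA = 11500 + 120 × (-13) = 9940 ft.
Airport 2: ISA temp = -8.2°C, deviation -2.8°C, DA = 11600 + 120 × (-2.8) = 11264 ft.
Airport 2 is higher by 11264 − 9940 = 1324 ft.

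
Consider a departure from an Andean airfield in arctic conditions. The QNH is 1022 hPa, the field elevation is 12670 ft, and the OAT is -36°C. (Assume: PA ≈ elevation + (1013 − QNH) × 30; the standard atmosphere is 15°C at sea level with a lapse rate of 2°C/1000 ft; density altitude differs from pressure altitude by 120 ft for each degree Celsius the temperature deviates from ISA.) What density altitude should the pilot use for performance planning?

Pressure altitude = 12670 + (1013 − 1022) × 30 = 12670 + (-270) = 12400 ft.
ISA temperature at 12400 ft = 15 − 2 × (12400/1000) = -9.8°C.
ISA deviation = -36 − (-9.8) = -26.2°C.
Density altitude = 12400 + 120 × (-26.2) = 9256 ft.

9256 ft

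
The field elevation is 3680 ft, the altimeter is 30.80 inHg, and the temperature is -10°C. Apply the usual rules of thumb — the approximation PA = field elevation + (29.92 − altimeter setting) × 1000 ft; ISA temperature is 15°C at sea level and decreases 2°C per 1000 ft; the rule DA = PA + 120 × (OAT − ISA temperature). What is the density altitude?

Pressure altitude = 3680 + (29.92 − 30.80) × 1000 = 3680 + (-880) = 2800 ft.
ISA temperature at 2800 ft = 15 − 2 × (2800/1000) = 9.4°C.
ISA deviation = -10 − 9.4 = -19.4°C.
Density altitude = 2800 + 120 × (-19.4) = 472 ft.

472 ft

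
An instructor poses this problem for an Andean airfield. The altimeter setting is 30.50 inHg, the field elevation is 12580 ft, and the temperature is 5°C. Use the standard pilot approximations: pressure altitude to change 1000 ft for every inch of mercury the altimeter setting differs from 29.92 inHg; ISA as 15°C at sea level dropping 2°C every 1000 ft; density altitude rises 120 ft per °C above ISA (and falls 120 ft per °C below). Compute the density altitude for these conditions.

13680 ft

Pressure altitude = 12580 + (29.92 − 30.50) × 1000 = 12580 + (-580) = 12000 ft.
ISA temperature at 12000 ft = 15 − 2 × (12000/1000) = -9°C.
ISA deviation = 5 − (-9) = +14°C.
Density altitude = 12000 + 120 × (14) = 13680 ft.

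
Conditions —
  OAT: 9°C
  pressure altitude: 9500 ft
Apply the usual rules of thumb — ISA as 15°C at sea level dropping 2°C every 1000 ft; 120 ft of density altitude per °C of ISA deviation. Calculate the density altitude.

ISA temperature at 9500 ft = 15 − 2 × (9500/1000) = -4°C.
ISA deviation = 9 − (-4) = +13°C.
Density altitude = 9500 + 120 × (13) = 9500 + (+1560) = 11060 ft.

11060 ft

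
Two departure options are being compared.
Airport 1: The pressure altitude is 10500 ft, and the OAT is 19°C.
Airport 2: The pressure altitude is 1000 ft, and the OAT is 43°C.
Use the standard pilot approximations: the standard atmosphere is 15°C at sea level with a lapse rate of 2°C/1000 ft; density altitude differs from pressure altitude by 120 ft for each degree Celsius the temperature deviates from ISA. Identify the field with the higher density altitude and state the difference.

Airport 1 by 8900 ft

Airport 1: ISA temp = -6°C, deviation +25°C, DA = 10500 + 120 × 25 = 13500 ft.
Airport 2: ISA temp = 13°C, deviation +30°C, DA = 1000 + 120 × 30 = 4600 ft.
Airport 1 is higher by 13500 − 4600 = 8900 ft.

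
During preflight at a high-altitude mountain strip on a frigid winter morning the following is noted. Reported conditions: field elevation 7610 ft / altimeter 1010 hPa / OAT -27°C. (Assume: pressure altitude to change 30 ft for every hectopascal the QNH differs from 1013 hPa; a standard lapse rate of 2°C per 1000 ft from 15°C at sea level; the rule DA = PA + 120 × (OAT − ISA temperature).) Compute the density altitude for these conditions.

4508 ft

Pressure altitude = 7610 + (1013 − 1010) × 30 = 7610 + (+90) = 7700 ft.
ISA temperature at 7700 ft = 15 − 2 × (7700/1000) = -0.4°C.
ISA deviation = -27 − (-0.4) = -26.6°C.
Density altitude = 7700 + 120 × (-26.6) = 4508 ft.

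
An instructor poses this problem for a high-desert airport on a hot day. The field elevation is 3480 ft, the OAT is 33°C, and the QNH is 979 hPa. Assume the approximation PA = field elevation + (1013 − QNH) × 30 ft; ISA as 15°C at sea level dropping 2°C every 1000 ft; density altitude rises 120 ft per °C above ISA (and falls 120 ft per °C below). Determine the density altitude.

Pressure altitude = 3480 + (1013 − 979) × 30 = 3480 + (+1020) = 4500 ft.
ISA temperature at 4500 ft = 15 − 2 × (4500/1000) = 6°C.
ISA deviation = 33 − 6 = +27°C.
Density altitude = 4500 + 120 × (27) = 7740 ft.

7740 ft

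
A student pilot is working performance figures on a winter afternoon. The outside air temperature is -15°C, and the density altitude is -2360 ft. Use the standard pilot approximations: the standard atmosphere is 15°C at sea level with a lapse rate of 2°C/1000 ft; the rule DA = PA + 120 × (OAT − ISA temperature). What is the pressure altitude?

1000 ft

DA = PA + 120 × (OAT − (15 − 2·PA/1000)) = PA + 120·OAT − 1800 + 0.24·PA = 1.24·PA + 120·OAT − 1800.
So 1.24·PA = -2360 − 120 × (-15) + 1800 = 1240.
PA = 1240 / 1.24 = 1000 ft.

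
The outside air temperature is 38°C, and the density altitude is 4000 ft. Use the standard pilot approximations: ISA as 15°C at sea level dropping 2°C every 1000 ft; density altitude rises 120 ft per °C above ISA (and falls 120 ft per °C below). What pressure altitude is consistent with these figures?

DA = PA + 120 × (OAT − (15 − 2·PA/1000)) = PA + 120·OAT − 1800 + 0.24·PA = 1.24·PA + 120·OAT − 1800.
So 1.24·PA = 4000 − 120 × 38 + 1800 = 1240.
PA = 1240 / 1.24 = 1000 ft.

1000 ft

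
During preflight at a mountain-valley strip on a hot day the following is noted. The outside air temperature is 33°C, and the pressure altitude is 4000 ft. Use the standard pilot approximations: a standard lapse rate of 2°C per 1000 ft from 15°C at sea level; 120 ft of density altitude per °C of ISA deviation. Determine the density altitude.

7120 ft

ISA temperature at 4000 ft = 15 − 2 × (4000/1000) = 7°C.
ISA deviation = 33 − 7 = +26°C.
Density altitude = 4000 + 120 × (26) = 4000 + (+3120) = 7120 ft.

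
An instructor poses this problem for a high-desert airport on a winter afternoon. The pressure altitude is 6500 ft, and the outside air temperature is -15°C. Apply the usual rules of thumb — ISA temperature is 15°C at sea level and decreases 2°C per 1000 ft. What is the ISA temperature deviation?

ISA-17°C

ISA temperature at 6500 ft = 15 − 2 × (6500/1000) = 2°C.
Deviation = OAT − ISA = -15 − 2 = -17°C.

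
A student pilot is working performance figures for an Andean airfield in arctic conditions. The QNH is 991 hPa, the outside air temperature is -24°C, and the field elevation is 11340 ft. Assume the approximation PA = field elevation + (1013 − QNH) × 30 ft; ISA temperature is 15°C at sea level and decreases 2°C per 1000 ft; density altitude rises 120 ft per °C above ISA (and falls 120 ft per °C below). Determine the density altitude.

Pressure altitude = 11340 + (1013 − 991) × 30 = 11340 + (+660) = 12000 ft.
ISA temperature at 12000 ft = 15 − 2 × (12000/1000) = -9°C.
ISA deviation = -24 − (-9) = -15°C.
Density altitude = 12000 + 120 × (-15) = 10200 ft.

10200 ft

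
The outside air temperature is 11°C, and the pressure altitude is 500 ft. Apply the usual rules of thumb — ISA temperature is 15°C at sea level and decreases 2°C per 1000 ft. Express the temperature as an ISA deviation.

ISA-3°C

ISA temperature at 500 ft = 15 − 2 × (500/1000) = 14°C.
Deviation = OAT − ISA = 11 − 14 = -3°C.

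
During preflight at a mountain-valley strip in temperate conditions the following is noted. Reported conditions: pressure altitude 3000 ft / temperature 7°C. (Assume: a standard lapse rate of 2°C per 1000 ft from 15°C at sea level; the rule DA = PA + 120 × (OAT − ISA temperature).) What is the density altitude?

2760 ft

ISA temperature at 3000 ft = 15 − 2 × (3000/1000) = 9°C.
ISA deviation = 7 − 9 = -2°C.
Density altitude = 3000 + 120 × (-2) = 3000 + (-240) = 2760 ft.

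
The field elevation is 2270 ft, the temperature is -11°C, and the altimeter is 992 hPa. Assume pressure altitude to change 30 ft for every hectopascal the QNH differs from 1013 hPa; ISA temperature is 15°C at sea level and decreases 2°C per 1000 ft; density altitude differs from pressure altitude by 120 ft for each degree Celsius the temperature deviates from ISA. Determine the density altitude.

476 ft

Pressure altitude = 2270 + (1013 − 992) × 30 = 2270 + (+630) = 2900 ft.
ISA temperature at 2900 ft = 15 − 2 × (2900/1000) = 9.2°C.
ISA deviation = -11 − 9.2 = -20.2°C.
Density altitude = 2900 + 120 × (-20.2) = 476 ft.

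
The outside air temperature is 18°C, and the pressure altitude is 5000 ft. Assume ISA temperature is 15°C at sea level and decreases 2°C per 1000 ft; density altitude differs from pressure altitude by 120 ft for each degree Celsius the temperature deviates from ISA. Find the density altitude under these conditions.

ISA temperature at 5000 ft = 15 − 2 × (5000/1000) = 5°C.
ISA deviation = 18 − 5 = +13°C.
Density altitude = 5000 + 120 × (13) = 5000 + (+1560) = 6560 ft.

6560 ft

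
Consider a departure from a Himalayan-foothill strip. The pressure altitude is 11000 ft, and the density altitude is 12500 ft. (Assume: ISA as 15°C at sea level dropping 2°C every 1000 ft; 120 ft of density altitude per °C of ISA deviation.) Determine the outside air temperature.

Density altitude − pressure altitude = 12500 − 11000 = +1500 ft.
At 120 ft/°C that is an ISA deviation of 1500/120 = +12.5°C.
ISA temperature at 11000 ft = 15 − 2 × (11000/1000) = -7°C.
OAT = ISA + deviation = -7 + (+12.5) = 5.5°C.

5.5°C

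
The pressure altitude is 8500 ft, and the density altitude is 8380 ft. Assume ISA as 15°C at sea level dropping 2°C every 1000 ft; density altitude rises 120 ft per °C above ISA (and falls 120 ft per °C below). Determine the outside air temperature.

-3°C

Density altitude − pressure altitude = 8380 − 8500 = -120 ft.
At 120 ft/°C that is an ISA deviation of -120/120 = -1°C.
ISA temperature at 8500 ft = 15 − 2 × (8500/1000) = -2°C.
OAT = ISA + deviation = -2 + (-1) = -3°C.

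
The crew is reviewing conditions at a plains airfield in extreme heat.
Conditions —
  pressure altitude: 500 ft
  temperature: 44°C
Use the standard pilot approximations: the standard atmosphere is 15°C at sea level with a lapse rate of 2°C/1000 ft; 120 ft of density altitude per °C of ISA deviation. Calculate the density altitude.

4100 ft

ISA temperature at 500 ft = 15 − 2 × (500/1000) = 14°C.
ISA deviation = 44 − 14 = +30°C.
Density altitude = 500 + 120 × (30) = 500 + (+3600) = 4100 ft.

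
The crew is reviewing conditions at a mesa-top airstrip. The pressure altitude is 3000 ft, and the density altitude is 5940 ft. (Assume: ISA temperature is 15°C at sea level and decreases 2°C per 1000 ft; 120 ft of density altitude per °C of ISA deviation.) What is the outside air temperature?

Density altitude − pressure altitude = 5940 − 3000 = +2940 ft.
At 120 ft/°C that is an ISA deviation of 2940/120 = +24.5°C.
ISA temperature at 3000 ft = 15 − 2 × (3000/1000) = 9°C.
OAT = ISA + deviation = 9 + (+24.5) = 33.5°C.

33.5°C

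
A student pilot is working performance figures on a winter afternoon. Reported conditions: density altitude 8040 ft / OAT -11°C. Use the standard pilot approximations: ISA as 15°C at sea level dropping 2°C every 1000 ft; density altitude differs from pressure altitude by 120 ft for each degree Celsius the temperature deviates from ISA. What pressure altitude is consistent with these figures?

9000 ft

DA = PA + 120 × (OAT − (15 − 2·PA/1000)) = PA + 120·OAT − 1800 + 0.24·PA = 1.24·PA + 120·OAT − 1800.
So 1.24·PA = 8040 − 120 × (-11) + 1800 = 11160.
PA = 11160 / 1.24 = 9000 ft.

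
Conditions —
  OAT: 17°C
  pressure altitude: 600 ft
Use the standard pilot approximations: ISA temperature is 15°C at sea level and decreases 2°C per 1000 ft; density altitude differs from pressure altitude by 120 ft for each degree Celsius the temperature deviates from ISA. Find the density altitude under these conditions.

ISA temperature at 600 ft = 15 − 2 × (600/1000) = 13.8°C.
ISA deviation = 17 − 13.8 = +3.2°C.
Density altitude = 600 + 120 × (3.2) = 600 + (+384) = 984 ft.

984 ft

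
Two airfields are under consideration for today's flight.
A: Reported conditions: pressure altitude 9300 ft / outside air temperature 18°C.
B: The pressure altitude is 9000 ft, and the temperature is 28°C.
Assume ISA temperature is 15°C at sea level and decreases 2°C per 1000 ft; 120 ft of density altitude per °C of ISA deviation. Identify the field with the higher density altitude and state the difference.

B by 828 ft

A: ISA temp = -3.6°C, deviation +21.6°C, DA = 9300 + 120 × 21.6 = 11892 ft.
B: ISA temp = -3°C, deviation +31°C, DA = 9000 + 120 × 31 = 12720 ft.
B is higher by 12720 − 11892 = 828 ft.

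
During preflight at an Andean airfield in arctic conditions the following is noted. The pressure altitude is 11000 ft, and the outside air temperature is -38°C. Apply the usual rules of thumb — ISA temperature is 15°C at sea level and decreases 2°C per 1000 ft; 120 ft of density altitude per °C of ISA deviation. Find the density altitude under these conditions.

7280 ft

ISA temperature at 11000 ft = 15 − 2 × (11000/1000) = -7°C.
ISA deviation = -38 − (-7) = -31°C.
Density altitude = 11000 + 120 × (-31) = 11000 + (-3720) = 7280 ft.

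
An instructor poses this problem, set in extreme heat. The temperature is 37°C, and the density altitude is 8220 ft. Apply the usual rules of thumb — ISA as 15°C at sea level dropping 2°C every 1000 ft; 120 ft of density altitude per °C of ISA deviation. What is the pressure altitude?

4500 ft

DA = PA + 120 × (OAT − (15 − 2·PA/1000)) = PA + 120·OAT − 1800 + 0.24·PA = 1.24·PA + 120·OAT − 1800.
So 1.24·PA = 8220 − 120 × 37 + 1800 = 5580.
PA = 5580 / 1.24 = 4500 ft.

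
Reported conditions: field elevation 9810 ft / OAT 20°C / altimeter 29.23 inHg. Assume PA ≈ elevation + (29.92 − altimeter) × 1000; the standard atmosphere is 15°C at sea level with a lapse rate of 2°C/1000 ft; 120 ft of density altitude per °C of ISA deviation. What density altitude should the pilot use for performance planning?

13620 ft

Pressure altitude = 9810 + (29.92 − 29.23) × 1000 = 9810 + (+690) = 10500 ft.
ISA temperature at 10500 ft = 15 − 2 × (10500/1000) = -6°C.
ISA deviation = 20 − (-6) = +26°C.
Density altitude = 10500 + 120 × (26) = 13620 ft.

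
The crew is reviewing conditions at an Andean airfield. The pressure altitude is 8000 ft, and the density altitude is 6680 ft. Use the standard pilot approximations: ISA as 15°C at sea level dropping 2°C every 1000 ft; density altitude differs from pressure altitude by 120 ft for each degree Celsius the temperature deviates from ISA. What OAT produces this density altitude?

Density altitude − pressure altitude = 6680 − 8000 = -1320 ft.
At 120 ft/°C that is an ISA deviation of -1320/120 = -11°C.
ISA temperature at 8000 ft = 15 − 2 × (8000/1000) = -1°C.
OAT = ISA + deviation = -1 + (-11) = -12°C.

-12°C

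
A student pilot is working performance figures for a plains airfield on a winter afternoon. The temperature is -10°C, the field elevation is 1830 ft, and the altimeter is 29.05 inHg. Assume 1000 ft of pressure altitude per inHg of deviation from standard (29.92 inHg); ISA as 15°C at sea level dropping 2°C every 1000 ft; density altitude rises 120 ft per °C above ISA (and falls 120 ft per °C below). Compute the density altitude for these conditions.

348 ft

Pressure altitude = 1830 + (29.92 − 29.05) × 1000 = 1830 + (+870) = 2700 ft.
ISA temperature at 2700 ft = 15 − 2 × (2700/1000) = 9.6°C.
ISA deviation = -10 − 9.6 = -19.6°C.
Density altitude = 2700 + 120 × (-19.6) = 348 ft.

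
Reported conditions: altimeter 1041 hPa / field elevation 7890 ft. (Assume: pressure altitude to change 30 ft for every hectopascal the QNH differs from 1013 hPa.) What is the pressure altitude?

7050 ft

Pressure correction = (1013 − 1041) × 30 = -840 ft.
Pressure altitude = 7890 + (-840) = 7050 ft.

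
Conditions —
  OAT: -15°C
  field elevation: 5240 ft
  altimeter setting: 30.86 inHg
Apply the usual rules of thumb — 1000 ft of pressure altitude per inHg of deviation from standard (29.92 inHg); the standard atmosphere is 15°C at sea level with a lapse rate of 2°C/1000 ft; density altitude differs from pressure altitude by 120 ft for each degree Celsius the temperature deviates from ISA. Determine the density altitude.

Pressure altitude = 5240 + (29.92 − 30.86) × 1000 = 5240 + (-940) = 4300 ft.
ISA temperature at 4300 ft = 15 − 2 × (4300/1000) = 6.4°C.
ISA deviation = -15 − 6.4 = -21.4°C.
Density altitude = 4300 + 120 × (-21.4) = 1732 ft.

1732 ft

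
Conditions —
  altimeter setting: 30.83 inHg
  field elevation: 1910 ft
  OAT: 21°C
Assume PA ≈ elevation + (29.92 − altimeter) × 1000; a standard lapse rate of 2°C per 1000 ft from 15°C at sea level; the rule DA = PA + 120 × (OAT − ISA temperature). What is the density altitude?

Pressure altitude = 1910 + (29.92 − 30.83) × 1000 = 1910 + (-910) = 1000 ft.
ISA temperature at 1000 ft = 15 − 2 × (1000/1000) = 13°C.
ISA deviation = 21 − 13 = +8°C.
Density altitude = 1000 + 120 × (8) = 1960 ft.

1960 ft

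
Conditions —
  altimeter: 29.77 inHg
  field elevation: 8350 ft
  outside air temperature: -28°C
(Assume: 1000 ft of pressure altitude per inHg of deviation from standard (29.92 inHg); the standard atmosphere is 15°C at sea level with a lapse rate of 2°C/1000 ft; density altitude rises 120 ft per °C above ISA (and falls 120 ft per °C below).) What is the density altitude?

Pressure altitude = 8350 + (29.92 − 29.77) × 1000 = 8350 + (+150) = 8500 ft.
ISA temperature at 8500 ft = 15 − 2 × (8500/1000) = -2°C.
ISA deviation = -28 − (-2) = -26°C.
Density altitude = 8500 + 120 × (-26) = 5380 ft.

5380 ft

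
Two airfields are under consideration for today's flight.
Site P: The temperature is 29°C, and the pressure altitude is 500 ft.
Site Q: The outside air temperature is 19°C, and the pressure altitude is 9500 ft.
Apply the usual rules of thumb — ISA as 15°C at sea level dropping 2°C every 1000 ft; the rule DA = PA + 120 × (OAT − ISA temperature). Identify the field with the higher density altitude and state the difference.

Site Q by 9960 ft

Site P: ISA temp = 14°C, deviation +15°C, DA = 500 + 120 × 15 = 2300 ft.
Site Q: ISA temp = -4°C, deviation +23°C, DA = 9500 + 120 × 23 = 12260 ft.
Site Q is higher by 12260 − 2300 = 9960 ft.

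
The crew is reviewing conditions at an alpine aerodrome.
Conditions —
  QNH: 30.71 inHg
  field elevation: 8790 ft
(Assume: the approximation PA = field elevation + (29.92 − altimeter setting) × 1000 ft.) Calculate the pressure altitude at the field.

8000 ft

Pressure correction = (29.92 − 30.71) × 1000 = -790 ft.
Pressure altitude = 8790 + (-790) = 8000 ft.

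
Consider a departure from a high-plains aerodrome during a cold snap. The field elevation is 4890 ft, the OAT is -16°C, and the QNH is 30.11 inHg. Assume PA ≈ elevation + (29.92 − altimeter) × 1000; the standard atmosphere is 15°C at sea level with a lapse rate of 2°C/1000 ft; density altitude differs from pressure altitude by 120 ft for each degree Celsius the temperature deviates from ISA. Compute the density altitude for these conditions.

2108 ft

Pressure altitude = 4890 + (29.92 − 30.11) × 1000 = 4890 + (-190) = 4700 ft.
ISA temperature at 4700 ft = 15 − 2 × (4700/1000) = 5.6°C.
ISA deviation = -16 − 5.6 = -21.6°C.
Density altitude = 4700 + 120 × (-21.6) = 2108 ft.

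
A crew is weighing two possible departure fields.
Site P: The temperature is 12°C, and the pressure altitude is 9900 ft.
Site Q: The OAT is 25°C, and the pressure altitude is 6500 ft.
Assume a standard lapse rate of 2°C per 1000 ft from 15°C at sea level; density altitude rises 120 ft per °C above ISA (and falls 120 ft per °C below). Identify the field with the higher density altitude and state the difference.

Site P: ISA temp = -4.8°C, deviation +16.8°C, DA = 9900 + 120 × 16.8 = 11916 ft.
Site Q: ISA temp = 2°C, deviation +23°C, DA = 6500 + 120 × 23 = 9260 ft.
Site P is higher by 11916 − 9260 = 2656 ft.

Site P by 2656 ft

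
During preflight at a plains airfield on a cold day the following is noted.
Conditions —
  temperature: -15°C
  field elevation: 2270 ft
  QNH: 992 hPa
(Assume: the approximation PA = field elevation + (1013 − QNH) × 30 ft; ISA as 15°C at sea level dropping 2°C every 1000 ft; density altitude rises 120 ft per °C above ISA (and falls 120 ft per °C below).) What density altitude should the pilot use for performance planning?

-4 ft

Pressure altitude = 2270 + (1013 − 992) × 30 = 2270 + (+630) = 2900 ft.
ISA temperature at 2900 ft = 15 − 2 × (2900/1000) = 9.2°C.
ISA deviation = -15 − 9.2 = -24.2°C.
Density altitude = 2900 + 120 × (-24.2) = -4 ft.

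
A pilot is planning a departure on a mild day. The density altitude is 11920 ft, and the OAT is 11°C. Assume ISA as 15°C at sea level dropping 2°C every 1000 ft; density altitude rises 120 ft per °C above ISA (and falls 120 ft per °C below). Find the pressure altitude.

10000 ft

DA = PA + 120 × (OAT − (15 − 2·PA/1000)) = PA + 120·OAT − 1800 + 0.24·PA = 1.24·PA + 120·OAT − 1800.
So 1.24·PA = 11920 − 120 × 11 + 1800 = 12400.
PA = 12400 / 1.24 = 10000 ft.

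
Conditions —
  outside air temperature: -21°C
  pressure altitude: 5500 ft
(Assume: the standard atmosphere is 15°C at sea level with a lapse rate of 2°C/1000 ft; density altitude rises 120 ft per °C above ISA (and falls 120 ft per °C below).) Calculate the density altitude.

ISA temperature at 5500 ft = 15 − 2 × (5500/1000) = 4°C.
ISA deviation = -21 − 4 = -25°C.
Density altitude = 5500 + 120 × (-25) = 5500 + (-3000) = 2500 ft.

2500 ft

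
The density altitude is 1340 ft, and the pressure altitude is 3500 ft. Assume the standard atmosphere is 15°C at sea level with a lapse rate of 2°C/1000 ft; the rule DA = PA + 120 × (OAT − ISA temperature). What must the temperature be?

-10°C

Density altitude − pressure altitude = 1340 − 3500 = -2160 ft.
At 120 ft/°C that is an ISA deviation of -2160/120 = -18°C.
ISA temperature at 3500 ft = 15 − 2 × (3500/1000) = 8°C.
OAT = ISA + deviation = 8 + (-18) = -10°C.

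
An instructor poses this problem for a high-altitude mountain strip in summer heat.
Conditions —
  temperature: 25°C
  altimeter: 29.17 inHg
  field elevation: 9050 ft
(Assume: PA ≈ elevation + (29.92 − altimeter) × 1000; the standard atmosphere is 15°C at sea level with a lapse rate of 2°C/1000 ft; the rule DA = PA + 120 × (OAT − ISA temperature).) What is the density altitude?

Pressure altitude = 9050 + (29.92 − 29.17) × 1000 = 9050 + (+750) = 9800 ft.
ISA temperature at 9800 ft = 15 − 2 × (9800/1000) = -4.6°C.
ISA deviation = 25 − (-4.6) = +29.6°C.
Density altitude = 9800 + 120 × (29.6) = 13352 ft.

13352 ft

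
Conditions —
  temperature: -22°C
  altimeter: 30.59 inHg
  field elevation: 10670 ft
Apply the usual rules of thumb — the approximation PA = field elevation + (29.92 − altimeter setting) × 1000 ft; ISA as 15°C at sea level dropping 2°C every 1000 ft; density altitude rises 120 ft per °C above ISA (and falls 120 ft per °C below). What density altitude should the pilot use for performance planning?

Pressure altitude = 10670 + (29.92 − 30.59) × 1000 = 10670 + (-670) = 10000 ft.
ISA temperature at 10000 ft = 15 − 2 × (10000/1000) = -5°C.
ISA deviation = -22 − (-5) = -17°C.
Density altitude = 10000 + 120 × (-17) = 7960 ft.

7960 ft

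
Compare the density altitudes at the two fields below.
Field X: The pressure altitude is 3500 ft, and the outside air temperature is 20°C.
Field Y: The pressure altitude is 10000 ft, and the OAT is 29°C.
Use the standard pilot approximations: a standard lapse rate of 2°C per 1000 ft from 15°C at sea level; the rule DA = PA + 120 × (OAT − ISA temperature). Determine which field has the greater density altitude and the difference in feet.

Field X: ISA temp = 8°C, deviation +12°C, DA = 3500 + 120 × 12 = 4940 ft.
Field Y: ISA temp = -5°C, deviation +34°C, DA = 10000 + 120 × 34 = 14080 ft.
Field Y is higher by 14080 − 4940 = 9140 ft.

Field Y by 9140 ft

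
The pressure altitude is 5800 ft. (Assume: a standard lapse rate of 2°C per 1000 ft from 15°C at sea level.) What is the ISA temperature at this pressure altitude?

ISA temperature = 15 − 2 × (5800/1000) = 15 − 11.6 = 3.4°C.

3.4°C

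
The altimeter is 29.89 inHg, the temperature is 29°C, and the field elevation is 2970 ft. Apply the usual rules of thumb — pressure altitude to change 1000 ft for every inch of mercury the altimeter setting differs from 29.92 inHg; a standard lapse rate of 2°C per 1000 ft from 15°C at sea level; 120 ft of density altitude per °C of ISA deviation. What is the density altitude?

5400 ft

Pressure altitude = 2970 + (29.92 − 29.89) × 1000 = 2970 + (+30) = 3000 ft.
ISA temperature at 3000 ft = 15 − 2 × (3000/1000) = 9°C.
ISA deviation = 29 − 9 = +20°C.
Density altitude = 3000 + 120 × (20) = 5400 ft.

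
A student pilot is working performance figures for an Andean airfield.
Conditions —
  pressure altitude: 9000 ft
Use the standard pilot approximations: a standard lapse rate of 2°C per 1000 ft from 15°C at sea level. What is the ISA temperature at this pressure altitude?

-3°C

ISA temperature = 15 − 2 × (9000/1000) = 15 − 18 = -3°C.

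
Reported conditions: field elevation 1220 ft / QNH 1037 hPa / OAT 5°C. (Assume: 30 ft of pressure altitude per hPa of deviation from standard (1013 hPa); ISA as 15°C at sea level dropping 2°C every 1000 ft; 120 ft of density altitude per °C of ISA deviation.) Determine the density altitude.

Pressure altitude = 1220 + (1013 − 1037) × 30 = 1220 + (-720) = 500 ft.
ISA temperature at 500 ft = 15 − 2 × (500/1000) = 14°C.
ISA deviation = 5 − 14 = -9°C.
Density altitude = 500 + 120 × (-9) = -580 ft.

-580 ft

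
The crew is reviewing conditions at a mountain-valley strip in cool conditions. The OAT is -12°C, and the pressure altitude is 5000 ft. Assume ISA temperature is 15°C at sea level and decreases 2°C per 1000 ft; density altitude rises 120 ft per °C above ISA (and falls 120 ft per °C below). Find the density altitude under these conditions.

ISA temperature at 5000 ft = 15 − 2 × (5000/1000) = 5°C.
ISA deviation = -12 − 5 = -17°C.
Density altitude = 5000 + 120 × (-17) = 5000 + (-2040) = 2960 ft.

2960 ft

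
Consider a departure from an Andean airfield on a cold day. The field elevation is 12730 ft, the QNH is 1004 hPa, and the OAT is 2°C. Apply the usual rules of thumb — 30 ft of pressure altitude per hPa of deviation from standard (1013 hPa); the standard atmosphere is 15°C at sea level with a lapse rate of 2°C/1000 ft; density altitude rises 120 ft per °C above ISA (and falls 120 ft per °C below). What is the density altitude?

Pressure altitude = 12730 + (1013 − 1004) × 30 = 12730 + (+270) = 13000 ft.
ISA temperature at 13000 ft = 15 − 2 × (13000/1000) = -11°C.
ISA deviation = 2 − (-11) = +13°C.
Density altitude = 13000 + 120 × (13) = 14560 ft.

14560 ft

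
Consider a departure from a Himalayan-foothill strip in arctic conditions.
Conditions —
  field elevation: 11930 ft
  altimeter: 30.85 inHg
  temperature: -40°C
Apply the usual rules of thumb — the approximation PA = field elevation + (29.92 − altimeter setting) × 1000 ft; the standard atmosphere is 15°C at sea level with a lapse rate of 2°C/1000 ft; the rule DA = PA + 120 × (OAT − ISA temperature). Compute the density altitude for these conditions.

7040 ft

Pressure altitude = 11930 + (29.92 − 30.85) × 1000 = 11930 + (-930) = 11000 ft.
ISA temperature at 11000 ft = 15 − 2 × (11000/1000) = -7°C.
ISA deviation = -40 − (-7) = -33°C.
Density altitude = 11000 + 120 × (-33) = 7040 ft.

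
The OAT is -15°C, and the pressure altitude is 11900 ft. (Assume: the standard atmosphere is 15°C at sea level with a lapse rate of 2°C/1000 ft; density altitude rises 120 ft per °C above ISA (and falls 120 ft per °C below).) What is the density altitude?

ISA temperature at 11900 ft = 15 − 2 × (11900/1000) = -8.8°C.
ISA deviation = -15 − (-8.8) = -6.2°C.
Density altitude = 11900 + 120 × (-6.2) = 11900 + (-744) = 11156 ft.

11156 ft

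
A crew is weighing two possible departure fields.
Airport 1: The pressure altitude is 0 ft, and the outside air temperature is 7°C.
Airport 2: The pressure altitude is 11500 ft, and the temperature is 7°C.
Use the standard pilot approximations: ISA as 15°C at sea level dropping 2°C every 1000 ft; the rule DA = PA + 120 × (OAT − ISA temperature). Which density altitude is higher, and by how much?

Airport 2 by 14260 ft

Airport 1: ISA temp = 15°C, deviation -8°C, DA = 0 + 120 × (-8) = -960 ft.
Airport 2: ISA temp = -8°C, deviation +15°C, DA = 11500 + 120 × 15 = 13300 ft.
Airport 2 is higher by 13300 − (-960) = 14260 ft.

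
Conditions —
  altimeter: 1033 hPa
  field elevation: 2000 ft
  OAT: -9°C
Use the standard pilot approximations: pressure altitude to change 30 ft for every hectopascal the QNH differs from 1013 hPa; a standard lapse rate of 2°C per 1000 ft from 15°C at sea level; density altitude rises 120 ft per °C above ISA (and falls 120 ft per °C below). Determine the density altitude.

Pressure altitude = 2000 + (1013 − 1033) × 30 = 2000 + (-600) = 1400 ft.
ISA temperature at 1400 ft = 15 − 2 × (1400/1000) = 12.2°C.
ISA deviation = -9 − 12.2 = -21.2°C.
Density altitude = 1400 + 120 × (-21.2) = -1144 ft.

-1144 ft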